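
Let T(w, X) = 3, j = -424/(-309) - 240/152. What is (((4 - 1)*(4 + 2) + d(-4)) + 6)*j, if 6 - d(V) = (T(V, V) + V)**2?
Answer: -35206/5871 ≈ -5.9966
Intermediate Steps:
j = -1214/5871 (j = -424*(-1/309) - 240*1/152 = 424/309 - 30/19 = -1214/5871 ≈ -0.20678)
d(V) = 6 - (3 + V)**2
(((4 - 1)*(4 + 2) + d(-4)) + 6)*j = (((4 - 1)*(4 + 2) + (6 - (3 - 4)**2)) + 6)*(-1214/5871) = ((3*6 + (6 - 1*(-1)**2)) + 6)*(-1214/5871) = ((18 + (6 - 1*1)) + 6)*(-1214/5871) = ((18 + (6 - 1)) + 6)*(-1214/5871) = ((18 + 5) + 6)*(-1214/5871) = (23 + 6)*(-1214/5871) = 29*(-1214/5871) = -35206/5871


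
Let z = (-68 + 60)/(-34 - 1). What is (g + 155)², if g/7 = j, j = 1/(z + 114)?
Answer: 384319404225/15984004 ≈ 24044.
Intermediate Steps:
z = 8/35 (z = -8/(-35) = -8*(-1/35) = 8/35 ≈ 0.22857)
j = 35/3998 (j = 1/(8/35 + 114) = 1/(3998/35) = 35/3998 ≈ 0.0087544)
g = 245/3998 (g = 7*(35/3998) = 245/3998 ≈ 0.061281)
(g + 155)² = (245/3998 + 155)² = (619935/3998)² = 384319404225/15984004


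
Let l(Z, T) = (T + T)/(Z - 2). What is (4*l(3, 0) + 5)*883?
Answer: 4415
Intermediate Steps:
l(Z, T) = 2*T/(-2 + Z) (l(Z, T) = (2*T)/(-2 + Z) = 2*T/(-2 + Z))
(4*l(3, 0) + 5)*883 = (4*(2*0/(-2 + 3)) + 5)*883 = (4*(2*0/1) + 5)*883 = (4*(2*0*1) + 5)*883 = (4*0 + 5)*883 = (0 + 5)*883 = 5*883 = 4415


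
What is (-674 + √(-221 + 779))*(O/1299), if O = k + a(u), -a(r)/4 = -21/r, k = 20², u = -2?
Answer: -241292/1299 + 358*√62/433 ≈ -179.24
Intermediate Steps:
k = 400
a(r) = 84/r (a(r) = -(-84)/r = 84/r)
O = 358 (O = 400 + 84/(-2) = 400 + 84*(-½) = 400 - 42 = 358)
(-674 + √(-221 + 779))*(O/1299) = (-674 + √(-221 + 779))*(358/1299) = (-674 + √558)*(358*(1/1299)) = (-674 + 3*√62)*(358/1299) = -241292/1299 + 358*√62/433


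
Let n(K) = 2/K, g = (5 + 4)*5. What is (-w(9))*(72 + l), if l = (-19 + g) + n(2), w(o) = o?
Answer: -891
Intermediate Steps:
g = 45 (g = 9*5 = 45)
l = 27 (l = (-19 + 45) + 2/2 = 26 + 2*(½) = 26 + 1 = 27)
(-w(9))*(72 + l) = (-1*9)*(72 + 27) = -9*99 = -891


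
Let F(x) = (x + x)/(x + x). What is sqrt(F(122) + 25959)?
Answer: 2*sqrt(6490) ≈ 161.12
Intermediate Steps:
F(x) = 1 (F(x) = (2*x)/((2*x)) = (2*x)*(1/(2*x)) = 1)
sqrt(F(122) + 25959) = sqrt(1 + 25959) = sqrt(25960) = 2*sqrt(6490)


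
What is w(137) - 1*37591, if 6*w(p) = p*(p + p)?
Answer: -94004/3 ≈ -31335.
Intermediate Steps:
w(p) = p**2/3 (w(p) = (p*(p + p))/6 = (p*(2*p))/6 = (2*p**2)/6 = p**2/3)
w(137) - 1*37591 = (1/3)*137**2 - 1*37591 = (1/3)*18769 - 37591 = 18769/3 - 37591 = -94004/3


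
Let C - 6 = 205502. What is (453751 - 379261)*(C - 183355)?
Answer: 1650176970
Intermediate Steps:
C = 205508 (C = 6 + 205502 = 205508)
(453751 - 379261)*(C - 183355) = (453751 - 379261)*(205508 - 183355) = 74490*22153 = 1650176970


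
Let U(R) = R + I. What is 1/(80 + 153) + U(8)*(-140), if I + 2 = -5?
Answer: -32619/233 ≈ -140.00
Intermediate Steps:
I = -7 (I = -2 - 5 = -7)
U(R) = -7 + R (U(R) = R - 7 = -7 + R)
1/(80 + 153) + U(8)*(-140) = 1/(80 + 153) + (-7 + 8)*(-140) = 1/233 + 1*(-140) = 1/233 - 140 = -32619/233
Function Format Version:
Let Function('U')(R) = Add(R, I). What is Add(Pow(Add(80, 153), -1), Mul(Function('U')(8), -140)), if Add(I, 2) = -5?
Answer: Rational(-32619, 233) ≈ -140.00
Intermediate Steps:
I = -7 (I = Add(-2, -5) = -7)
Function('U')(R) = Add(-7, R) (Function('U')(R) = Add(R, -7) = Add(-7, R))
Add(Pow(Add(80, 153), -1), Mul(Function('U')(8), -140)) = Add(Pow(Add(80, 153), -1), Mul(Add(-7, 8), -140)) = Add(Pow(233, -1), Mul(1, -140)) = Add(Rational(1, 233), -140) = Rational(-32619, 233)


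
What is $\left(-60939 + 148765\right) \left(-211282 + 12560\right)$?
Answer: $-17452958372$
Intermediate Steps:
$\left(-60939 + 148765\right) \left(-211282 + 12560\right) = 87826 \left(-198722\right) = -17452958372$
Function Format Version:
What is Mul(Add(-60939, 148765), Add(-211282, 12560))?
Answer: -17452958372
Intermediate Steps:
Mul(Add(-60939, 148765), Add(-211282, 12560)) = Mul(87826, -198722) = -17452958372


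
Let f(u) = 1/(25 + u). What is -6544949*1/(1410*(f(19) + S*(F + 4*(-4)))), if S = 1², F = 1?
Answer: 143988878/464595 ≈ 309.92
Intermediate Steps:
S = 1
-6544949*1/(1410*(f(19) + S*(F + 4*(-4)))) = -6544949*1/(1410*(1/(25 + 19) + 1*(1 + 4*(-4)))) = -6544949*1/(1410*(1/44 + 1*(1 - 16))) = -6544949*1/(1410*(1/44 + 1*(-15))) = -6544949*1/(1410*(1/44 - 15)) = -6544949/(1410*(-659/44)) = -6544949/(-464595/22) = -6544949*(-22/464595) = 143988878/464595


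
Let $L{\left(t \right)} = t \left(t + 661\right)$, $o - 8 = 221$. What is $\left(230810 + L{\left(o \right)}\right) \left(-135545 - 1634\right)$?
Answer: $-59620736980$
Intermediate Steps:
$o = 229$ ($o = 8 + 221 = 229$)
$L{\left(t \right)} = t \left(661 + t\right)$
$\left(230810 + L{\left(o \right)}\right) \left(-135545 - 1634\right) = \left(230810 + 229 \left(661 + 229\right)\right) \left(-135545 - 1634\right) = \left(230810 + 229 \cdot 890\right) \left(-137179\right) = \left(230810 + 203810\right) \left(-137179\right) = 434620 \left(-137179\right) = -59620736980$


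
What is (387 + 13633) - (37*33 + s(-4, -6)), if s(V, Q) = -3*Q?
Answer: 12781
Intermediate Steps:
(387 + 13633) - (37*33 + s(-4, -6)) = (387 + 13633) - (37*33 - 3*(-6)) = 14020 - (1221 + 18) = 14020 - 1*1239 = 14020 - 1239 = 12781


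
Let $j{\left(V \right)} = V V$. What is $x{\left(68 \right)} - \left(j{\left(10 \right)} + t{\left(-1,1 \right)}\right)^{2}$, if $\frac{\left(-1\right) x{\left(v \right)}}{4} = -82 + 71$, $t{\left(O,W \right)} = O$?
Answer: $-9757$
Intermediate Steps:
$x{\left(v \right)} = 44$ ($x{\left(v \right)} = - 4 \left(-82 + 71\right) = \left(-4\right) \left(-11\right) = 44$)
$j{\left(V \right)} = V^{2}$
$x{\left(68 \right)} - \left(j{\left(10 \right)} + t{\left(-1,1 \right)}\right)^{2} = 44 - \left(10^{2} - 1\right)^{2} = 44 - \left(100 - 1\right)^{2} = 44 - 99^{2} = 44 - 9801 = -9757$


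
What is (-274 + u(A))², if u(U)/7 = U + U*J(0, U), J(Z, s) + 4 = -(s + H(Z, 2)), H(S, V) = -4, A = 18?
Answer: 5837056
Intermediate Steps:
J(Z, s) = -s (J(Z, s) = -4 - (s - 4) = -4 - (-4 + s) = -4 + (4 - s) = -s)
u(U) = -7*U² + 7*U (u(U) = 7*(U + U*(-U)) = 7*(U - U²) = -7*U² + 7*U)
(-274 + u(A))² = (-274 + 7*18*(1 - 1*18))² = (-274 + 7*18*(1 - 18))² = (-274 + 7*18*(-17))² = (-274 - 2142)² = (-2416)² = 5837056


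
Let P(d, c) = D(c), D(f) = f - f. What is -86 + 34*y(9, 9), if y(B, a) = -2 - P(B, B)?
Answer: -154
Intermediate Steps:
D(f) = 0
P(d, c) = 0
y(B, a) = -2 (y(B, a) = -2 - 1*0 = -2 + 0 = -2)
-86 + 34*y(9, 9) = -86 + 34*(-2) = -86 - 68 = -154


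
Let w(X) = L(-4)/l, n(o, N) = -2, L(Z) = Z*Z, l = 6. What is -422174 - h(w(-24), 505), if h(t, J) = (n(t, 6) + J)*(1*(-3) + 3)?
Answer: -422174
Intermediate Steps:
L(Z) = Z**2
w(X) = 8/3 (w(X) = (-4)**2/6 = 16*(1/6) = 8/3)
h(t, J) = 0 (h(t, J) = (-2 + J)*(1*(-3) + 3) = (-2 + J)*(-3 + 3) = (-2 + J)*0 = 0)
-422174 - h(w(-24), 505) = -422174 - 1*0 = -422174 + 0 = -422174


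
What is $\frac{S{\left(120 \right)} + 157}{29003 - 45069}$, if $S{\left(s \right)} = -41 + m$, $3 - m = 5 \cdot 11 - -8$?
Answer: $- \frac{28}{8033} \approx -0.0034856$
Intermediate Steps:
$m = -60$ ($m = 3 - \left(5 \cdot 11 - -8\right) = 3 - \left(55 + 8\right) = 3 - 63 = -60$)
$S{\left(s \right)} = -101$ ($S{\left(s \right)} = -41 - 60 = -101$)
$\frac{S{\left(120 \right)} + 157}{29003 - 45069} = \frac{-101 + 157}{29003 - 45069} = \frac{56}{-16066} = 56 \left(- \frac{1}{16066}\right) = - \frac{28}{8033}$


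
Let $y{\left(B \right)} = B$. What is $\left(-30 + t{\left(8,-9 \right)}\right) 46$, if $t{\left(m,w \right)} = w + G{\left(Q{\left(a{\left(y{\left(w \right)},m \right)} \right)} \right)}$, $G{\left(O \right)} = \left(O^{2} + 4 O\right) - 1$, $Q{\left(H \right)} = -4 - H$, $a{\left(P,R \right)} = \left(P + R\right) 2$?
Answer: $-2024$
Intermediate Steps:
$a{\left(P,R \right)} = 2 P + 2 R$
$G{\left(O \right)} = -1 + O^{2} + 4 O$
$t{\left(m,w \right)} = -17 + \left(-4 - 2 m - 2 w\right)^{2} - 8 m - 7 w$ ($t{\left(m,w \right)} = w + \left(-1 + \left(-4 - \left(2 w + 2 m\right)\right)^{2} + 4 \left(-4 - \left(2 w + 2 m\right)\right)\right) = w + \left(-1 + \left(-4 - \left(2 m + 2 w\right)\right)^{2} + 4 \left(-4 - \left(2 m + 2 w\right)\right)\right) = w + \left(-1 + \left(-4 - 2 m - 2 w\right)^{2} + 4 \left(-4 - 2 m - 2 w\right)\right) = w - \left(17 - \left(-4 - 2 m - 2 w\right)^{2} + 8 m + 8 w\right) = -17 + \left(-4 - 2 m - 2 w\right)^{2} - 8 m - 7 w$)
$\left(-30 + t{\left(8,-9 \right)}\right) 46 = \left(-30 - \left(18 - 4 \left(2 + 8 - 9\right)^{2}\right)\right) 46 = \left(-30 + \left(-17 - 64 + 63 + 4 \cdot 1^{2}\right)\right) 46 = \left(-30 + \left(-17 - 64 + 63 + 4 \cdot 1\right)\right) 46 = \left(-30 + \left(-17 - 64 + 63 + 4\right)\right) 46 = \left(-30 - 14\right) 46 = \left(-44\right) 46 = -2024$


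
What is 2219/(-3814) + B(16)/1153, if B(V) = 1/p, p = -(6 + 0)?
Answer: -3838714/6596313 ≈ -0.58195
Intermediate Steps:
p = -6 (p = -1*6 = -6)
B(V) = -⅙ (B(V) = 1/(-6) = -⅙)
2219/(-3814) + B(16)/1153 = 2219/(-3814) - ⅙/1153 = 2219*(-1/3814) - ⅙*1/1153 = -2219/3814 - 1/6918 = -3838714/6596313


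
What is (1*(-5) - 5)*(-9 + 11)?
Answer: -20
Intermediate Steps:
(1*(-5) - 5)*(-9 + 11) = (-5 - 5)*2 = -10*2 = -20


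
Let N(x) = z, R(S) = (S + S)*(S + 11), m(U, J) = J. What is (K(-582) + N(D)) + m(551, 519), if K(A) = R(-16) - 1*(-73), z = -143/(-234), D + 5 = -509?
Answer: 13547/18 ≈ 752.61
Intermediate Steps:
D = -514 (D = -5 - 509 = -514)
R(S) = 2*S*(11 + S) (R(S) = (2*S)*(11 + S) = 2*S*(11 + S))
z = 11/18 (z = -143*(-1/234) = 11/18 ≈ 0.61111)
N(x) = 11/18
K(A) = 233 (K(A) = 2*(-16)*(11 - 16) - 1*(-73) = 2*(-16)*(-5) + 73 = 160 + 73 = 233)
(K(-582) + N(D)) + m(551, 519) = (233 + 11/18) + 519 = 4205/18 + 519 = 13547/18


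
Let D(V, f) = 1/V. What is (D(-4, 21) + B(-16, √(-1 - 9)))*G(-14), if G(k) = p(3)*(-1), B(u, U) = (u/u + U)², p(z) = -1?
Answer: -37/4 + 2*I*√10 ≈ -9.25 + 6.3246*I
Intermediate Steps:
B(u, U) = (1 + U)²
G(k) = 1 (G(k) = -1*(-1) = 1)
(D(-4, 21) + B(-16, √(-1 - 9)))*G(-14) = (1/(-4) + (1 + √(-1 - 9))²)*1 = (-¼ + (1 + √(-10))²)*1 = (-¼ + (1 + I*√10)²)*1 = -¼ + (1 + I*√10)²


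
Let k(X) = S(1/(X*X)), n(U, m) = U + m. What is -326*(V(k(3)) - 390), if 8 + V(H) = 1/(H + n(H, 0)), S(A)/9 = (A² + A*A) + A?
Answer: 1425761/11 ≈ 1.2961e+5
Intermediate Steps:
S(A) = 9*A + 18*A² (S(A) = 9*((A² + A*A) + A) = 9*((A² + A²) + A) = 9*(2*A² + A) = 9*(A + 2*A²) = 9*A + 18*A²)
k(X) = 9*(1 + 2/X²)/X² (k(X) = 9*(1 + 2/((X*X)))/((X*X)) = 9*(1 + 2/(X²))/(X²) = 9*(1 + 2/X²)/X²)
V(H) = -8 + 1/(2*H) (V(H) = -8 + 1/(H + (H + 0)) = -8 + 1/(H + H) = -8 + 1/(2*H))
-326*(V(k(3)) - 390) = -326*((-8 + 1/(2*((9*(2 + 3²)/3⁴)))) - 390) = -326*((-8 + 1/(2*((9*(1/81)*(2 + 9))))) - 390) = -326*((-8 + 1/(2*((9*(1/81)*11)))) - 390) = -326*((-8 + 1/(2*(11/9))) - 390) = -326*((-8 + (½)*(9/11)) - 390) = -326*((-8 + 9/22) - 390) = -326*(-167/22 - 390) = -326*(-8747/22) = 1425761/11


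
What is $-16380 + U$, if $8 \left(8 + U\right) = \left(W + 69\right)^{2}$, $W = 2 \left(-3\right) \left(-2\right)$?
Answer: $- \frac{124543}{8} \approx -15568.0$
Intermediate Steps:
$W = 12$ ($W = \left(-6\right) \left(-2\right) = 12$)
$U = \frac{6497}{8}$ ($U = -8 + \frac{\left(12 + 69\right)^{2}}{8} = -8 + \frac{81^{2}}{8} = -8 + \frac{1}{8} \cdot 6561 = -8 + \frac{6561}{8} = \frac{6497}{8} \approx 812.13$)
$-16380 + U = -16380 + \frac{6497}{8} = - \frac{124543}{8}$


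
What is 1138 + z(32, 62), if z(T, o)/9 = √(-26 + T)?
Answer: 1138 + 9*√6 ≈ 1160.0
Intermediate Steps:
z(T, o) = 9*√(-26 + T)
1138 + z(32, 62) = 1138 + 9*√(-26 + 32) = 1138 + 9*√6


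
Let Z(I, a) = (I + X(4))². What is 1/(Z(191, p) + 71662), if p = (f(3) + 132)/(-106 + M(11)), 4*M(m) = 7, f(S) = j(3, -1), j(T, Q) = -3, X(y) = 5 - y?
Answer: 1/108526 ≈ 9.2144e-6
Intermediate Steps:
f(S) = -3
M(m) = 7/4 (M(m) = (¼)*7 = 7/4)
p = -172/139 (p = (-3 + 132)/(-106 + 7/4) = 129/(-417/4) = 129*(-4/417) = -172/139 ≈ -1.2374)
Z(I, a) = (1 + I)² (Z(I, a) = (I + (5 - 1*4))² = (I + (5 - 4))² = (I + 1)² = (1 + I)²)
1/(Z(191, p) + 71662) = 1/((1 + 191)² + 71662) = 1/(192² + 71662) = 1/(36864 + 71662) = 1/108526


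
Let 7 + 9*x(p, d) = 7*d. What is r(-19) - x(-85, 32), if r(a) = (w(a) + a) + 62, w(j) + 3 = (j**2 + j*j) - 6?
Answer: 6587/9 ≈ 731.89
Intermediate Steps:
x(p, d) = -7/9 + 7*d/9 (x(p, d) = -7/9 + (7*d)/9 = -7/9 + 7*d/9)
w(j) = -9 + 2*j**2 (w(j) = -3 + ((j**2 + j*j) - 6) = -3 + ((j**2 + j**2) - 6) = -3 + (2*j**2 - 6) = -3 + (-6 + 2*j**2) = -9 + 2*j**2)
r(a) = 53 + a + 2*a**2 (r(a) = ((-9 + 2*a**2) + a) + 62 = (-9 + a + 2*a**2) + 62 = 53 + a + 2*a**2)
r(-19) - x(-85, 32) = (53 - 19 + 2*(-19)**2) - (-7/9 + (7/9)*32) = (53 - 19 + 2*361) - (-7/9 + 224/9) = (53 - 19 + 722) - 1*217/9 = 756 - 217/9 = 6587/9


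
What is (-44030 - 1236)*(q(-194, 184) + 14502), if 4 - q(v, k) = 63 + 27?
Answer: -652554656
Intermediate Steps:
q(v, k) = -86 (q(v, k) = 4 - (63 + 27) = 4 - 1*90 = 4 - 90 = -86)
(-44030 - 1236)*(q(-194, 184) + 14502) = (-44030 - 1236)*(-86 + 14502) = -45266*14416 = -652554656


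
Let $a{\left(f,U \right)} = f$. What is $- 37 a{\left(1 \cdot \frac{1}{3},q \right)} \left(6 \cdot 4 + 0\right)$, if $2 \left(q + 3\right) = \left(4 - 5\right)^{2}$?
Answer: $-296$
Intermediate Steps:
$q = - \frac{5}{2}$ ($q = -3 + \frac{\left(4 - 5\right)^{2}}{2} = -3 + \frac{\left(-1\right)^{2}}{2} = -3 + \frac{1}{2} \cdot 1 = -3 + \frac{1}{2} = - \frac{5}{2} \approx -2.5$)
$- 37 a{\left(1 \cdot \frac{1}{3},q \right)} \left(6 \cdot 4 + 0\right) = - 37 \cdot 1 \cdot \frac{1}{3} \left(6 \cdot 4 + 0\right) = - 37 \cdot 1 \cdot \frac{1}{3} \left(24 + 0\right) = \left(-37\right) \frac{1}{3} \cdot 24 = \left(- \frac{37}{3}\right) 24 = -296$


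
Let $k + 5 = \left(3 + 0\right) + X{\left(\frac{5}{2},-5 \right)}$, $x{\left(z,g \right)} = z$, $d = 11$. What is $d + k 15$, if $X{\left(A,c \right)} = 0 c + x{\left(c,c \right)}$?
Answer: $-94$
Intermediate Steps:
$X{\left(A,c \right)} = c$ ($X{\left(A,c \right)} = 0 c + c = 0 + c = c$)
$k = -7$ ($k = -5 + \left(\left(3 + 0\right) - 5\right) = -5 + \left(3 - 5\right) = -5 - 2 = -7$)
$d + k 15 = 11 - 105 = -94$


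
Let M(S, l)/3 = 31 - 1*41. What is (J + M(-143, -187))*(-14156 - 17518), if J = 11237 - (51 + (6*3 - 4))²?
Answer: -221147868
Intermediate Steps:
M(S, l) = -30 (M(S, l) = 3*(31 - 1*41) = 3*(31 - 41) = 3*(-10) = -30)
J = 7012 (J = 11237 - (51 + (18 - 4))² = 11237 - (51 + 14)² = 11237 - 1*65² = 11237 - 1*4225 = 11237 - 4225 = 7012)
(J + M(-143, -187))*(-14156 - 17518) = (7012 - 30)*(-14156 - 17518) = 6982*(-31674) = -221147868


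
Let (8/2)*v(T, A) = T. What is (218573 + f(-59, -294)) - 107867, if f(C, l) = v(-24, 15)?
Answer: 110700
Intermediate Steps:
v(T, A) = T/4
f(C, l) = -6 (f(C, l) = (¼)*(-24) = -6)
(218573 + f(-59, -294)) - 107867 = (218573 - 6) - 107867 = 218567 - 107867 = 110700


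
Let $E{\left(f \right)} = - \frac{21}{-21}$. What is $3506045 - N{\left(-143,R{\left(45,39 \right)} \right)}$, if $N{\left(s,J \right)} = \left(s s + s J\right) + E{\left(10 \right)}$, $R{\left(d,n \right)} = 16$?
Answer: $3487883$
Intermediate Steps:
$E{\left(f \right)} = 1$ ($E{\left(f \right)} = \left(-21\right) \left(- \frac{1}{21}\right) = 1$)
$N{\left(s,J \right)} = 1 + s^{2} + J s$ ($N{\left(s,J \right)} = \left(s s + s J\right) + 1 = \left(s^{2} + J s\right) + 1 = 1 + s^{2} + J s$)
$3506045 - N{\left(-143,R{\left(45,39 \right)} \right)} = 3506045 - \left(1 + \left(-143\right)^{2} + 16 \left(-143\right)\right) = 3506045 - \left(1 + 20449 - 2288\right) = 3506045 - 18162 = 3487883$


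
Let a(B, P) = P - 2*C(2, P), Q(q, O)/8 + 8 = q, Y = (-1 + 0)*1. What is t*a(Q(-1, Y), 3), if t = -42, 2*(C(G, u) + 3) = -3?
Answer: -504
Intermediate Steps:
C(G, u) = -9/2 (C(G, u) = -3 + (1/2)*(-3) = -3 - 3/2 = -9/2)
Y = -1 (Y = -1*1 = -1)
Q(q, O) = -64 + 8*q
a(B, P) = 9 + P (a(B, P) = P - 2*(-9/2) = P + 9 = 9 + P)
t*a(Q(-1, Y), 3) = -42*(9 + 3) = -42*12 = -504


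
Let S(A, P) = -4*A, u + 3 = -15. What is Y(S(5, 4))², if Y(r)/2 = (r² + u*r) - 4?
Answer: 2286144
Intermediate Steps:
u = -18 (u = -3 - 15 = -18)
Y(r) = -8 - 36*r + 2*r² (Y(r) = 2*((r² - 18*r) - 4) = 2*(-4 + r² - 18*r) = -8 - 36*r + 2*r²)
Y(S(5, 4))² = (-8 - (-144)*5 + 2*(-4*5)²)² = (-8 - 36*(-20) + 2*(-20)²)² = (-8 + 720 + 2*400)² = (-8 + 720 + 800)² = 1512² = 2286144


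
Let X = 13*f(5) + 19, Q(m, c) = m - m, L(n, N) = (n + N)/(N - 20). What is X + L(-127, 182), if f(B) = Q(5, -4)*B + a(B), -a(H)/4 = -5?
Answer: 45253/162 ≈ 279.34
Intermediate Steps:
L(n, N) = (N + n)/(-20 + N)
a(H) = 20 (a(H) = -4*(-5) = 20)
Q(m, c) = 0
f(B) = 20 (f(B) = 0*B + 20 = 0 + 20 = 20)
X = 279 (X = 13*20 + 19 = 260 + 19 = 279)
X + L(-127, 182) = 279 + (182 - 127)/(-20 + 182) = 279 + 55/162 = 45253/162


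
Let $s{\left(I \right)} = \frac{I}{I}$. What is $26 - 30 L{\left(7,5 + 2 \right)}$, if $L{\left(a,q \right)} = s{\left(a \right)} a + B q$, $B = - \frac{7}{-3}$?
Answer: $-674$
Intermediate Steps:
$s{\left(I \right)} = 1$
$B = \frac{7}{3}$ ($B = \left(-7\right) \left(- \frac{1}{3}\right) = \frac{7}{3} \approx 2.3333$)
$L{\left(a,q \right)} = a + \frac{7 q}{3}$ ($L{\left(a,q \right)} = 1 a + \frac{7 q}{3} = a + \frac{7 q}{3}$)
$26 - 30 L{\left(7,5 + 2 \right)} = 26 - 30 \left(7 + \frac{7 \left(5 + 2\right)}{3}\right) = 26 - 30 \left(7 + \frac{7}{3} \cdot 7\right) = 26 - 30 \left(7 + \frac{49}{3}\right) = 26 - 700 = -674$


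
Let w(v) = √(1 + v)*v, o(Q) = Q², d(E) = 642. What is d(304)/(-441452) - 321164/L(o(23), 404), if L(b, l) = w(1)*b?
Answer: -321/220726 - 160582*√2/529 ≈ -429.30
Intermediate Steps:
w(v) = v*√(1 + v)
L(b, l) = b*√2 (L(b, l) = (1*√(1 + 1))*b = (1*√2)*b = √2*b = b*√2)
d(304)/(-441452) - 321164/L(o(23), 404) = 642/(-441452) - 321164*√2/1058 = 642*(-1/441452) - 321164*√2/1058 = -321/220726 - 160582*√2/529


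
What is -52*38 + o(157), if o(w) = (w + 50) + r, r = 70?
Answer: -1699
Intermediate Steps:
o(w) = 120 + w (o(w) = (w + 50) + 70 = (50 + w) + 70 = 120 + w)
-52*38 + o(157) = -52*38 + (120 + 157) = -1976 + 277 = -1699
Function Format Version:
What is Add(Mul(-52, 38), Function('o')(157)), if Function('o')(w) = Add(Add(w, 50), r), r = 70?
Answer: -1699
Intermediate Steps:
Function('o')(w) = Add(120, w) (Function('o')(w) = Add(Add(w, 50), 70) = Add(Add(50, w), 70) = Add(120, w))
Add(Mul(-52, 38), Function('o')(157)) = Add(Mul(-52, 38), Add(120, 157)) = Add(-1976, 277) = -1699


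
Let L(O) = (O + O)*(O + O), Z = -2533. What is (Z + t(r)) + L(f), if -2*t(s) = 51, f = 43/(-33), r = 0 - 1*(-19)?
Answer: -5557621/2178 ≈ -2551.7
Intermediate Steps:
r = 19 (r = 0 + 19 = 19)
f = -43/33 (f = 43*(-1/33) = -43/33 ≈ -1.3030)
L(O) = 4*O² (L(O) = (2*O)*(2*O) = 4*O²)
t(s) = -51/2 (t(s) = -½*51 = -51/2)
(Z + t(r)) + L(f) = (-2533 - 51/2) + 4*(-43/33)² = -5117/2 + 4*(1849/1089) = -5117/2 + 7396/1089 = -5557621/2178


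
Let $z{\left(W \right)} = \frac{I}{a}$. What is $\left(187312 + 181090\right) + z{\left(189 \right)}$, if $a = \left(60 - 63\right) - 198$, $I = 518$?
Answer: $\frac{74048284}{201} \approx 3.684 \cdot 10^{5}$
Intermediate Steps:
$a = -201$ ($a = -3 - 198 = -201$)
$z{\left(W \right)} = - \frac{518}{201}$ ($z{\left(W \right)} = \frac{518}{-201} = 518 \left(- \frac{1}{201}\right) = - \frac{518}{201}$)
$\left(187312 + 181090\right) + z{\left(189 \right)} = \left(187312 + 181090\right) - \frac{518}{201} = 368402 - \frac{518}{201} = \frac{74048284}{201}$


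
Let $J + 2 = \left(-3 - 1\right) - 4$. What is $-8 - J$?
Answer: $2$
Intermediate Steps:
$J = -10$ ($J = -2 - 8 = -10$)
$-8 - J = -8 - -10 = -8 + 10 = 2$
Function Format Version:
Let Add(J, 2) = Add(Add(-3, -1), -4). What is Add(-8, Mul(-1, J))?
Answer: 2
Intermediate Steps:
J = -10 (J = Add(-2, Add(Add(-3, -1), -4)) = Add(-2, Add(-4, -4)) = Add(-2, -8) = -10)
Add(-8, Mul(-1, J)) = Add(-8, Mul(-1, -10)) = Add(-8, 10) = 2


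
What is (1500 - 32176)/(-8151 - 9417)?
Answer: 7669/4392 ≈ 1.7461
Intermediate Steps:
(1500 - 32176)/(-8151 - 9417) = -30676/(-17568) = -30676*(-1/17568) = 7669/4392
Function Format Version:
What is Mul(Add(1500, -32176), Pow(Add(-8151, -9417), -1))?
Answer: Rational(7669, 4392) ≈ 1.7461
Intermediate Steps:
Mul(Add(1500, -32176), Pow(Add(-8151, -9417), -1)) = Mul(-30676, Pow(-17568, -1)) = Mul(-30676, Rational(-1, 17568)) = Rational(7669, 4392)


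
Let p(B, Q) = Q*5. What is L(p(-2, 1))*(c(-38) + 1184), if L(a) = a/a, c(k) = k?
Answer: 1146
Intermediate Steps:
p(B, Q) = 5*Q
L(a) = 1
L(p(-2, 1))*(c(-38) + 1184) = 1*(-38 + 1184) = 1*1146 = 1146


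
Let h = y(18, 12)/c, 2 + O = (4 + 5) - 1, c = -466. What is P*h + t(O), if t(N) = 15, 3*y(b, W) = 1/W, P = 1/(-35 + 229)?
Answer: 48818159/3254544 ≈ 15.000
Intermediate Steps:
O = 6 (O = -2 + ((4 + 5) - 1) = -2 + (9 - 1) = -2 + 8 = 6)
P = 1/194 ≈ 0.0051546
y(b, W) = 1/(3*W)
h = -1/16776 (h = ((⅓)/12)/(-466) = ((⅓)*(1/12))*(-1/466) = (1/36)*(-1/466) = -1/16776 ≈ -5.9609e-5)
P*h + t(O) = (1/194)*(-1/16776) + 15 = -1/3254544 + 15 = 48818159/3254544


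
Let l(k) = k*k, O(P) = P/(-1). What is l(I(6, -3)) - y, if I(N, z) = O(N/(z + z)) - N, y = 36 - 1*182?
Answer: 171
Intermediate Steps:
O(P) = -P (O(P) = P*(-1) = -P)
y = -146 (y = 36 - 182 = -146)
I(N, z) = -N - N/(2*z) (I(N, z) = -N/(z + z) - N = -N/(2*z) - N = -N - N/(2*z))
l(k) = k²
l(I(6, -3)) - y = (-1*6 - ½*6/(-3))² - 1*(-146) = (-6 - ½*6*(-⅓))² + 146 = (-6 + 1)² + 146 = (-5)² + 146 = 25 + 146 = 171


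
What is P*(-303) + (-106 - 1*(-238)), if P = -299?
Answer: 90729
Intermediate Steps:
P*(-303) + (-106 - 1*(-238)) = -299*(-303) + (-106 - 1*(-238)) = 90597 + (-106 + 238) = 90597 + 132 = 90729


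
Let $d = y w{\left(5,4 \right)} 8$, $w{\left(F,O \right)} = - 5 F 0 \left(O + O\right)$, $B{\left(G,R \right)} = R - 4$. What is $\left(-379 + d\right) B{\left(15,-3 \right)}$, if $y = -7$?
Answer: $2653$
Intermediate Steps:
$B{\left(G,R \right)} = -4 + R$
$w{\left(F,O \right)} = 0$ ($w{\left(F,O \right)} = - 5 F 0 \cdot 2 O = - 5 F 0 = 0$)
$d = 0$ ($d = \left(-7\right) 0 \cdot 8 = 0 \cdot 8 = 0$)
$\left(-379 + d\right) B{\left(15,-3 \right)} = \left(-379 + 0\right) \left(-4 - 3\right) = \left(-379\right) \left(-7\right) = 2653$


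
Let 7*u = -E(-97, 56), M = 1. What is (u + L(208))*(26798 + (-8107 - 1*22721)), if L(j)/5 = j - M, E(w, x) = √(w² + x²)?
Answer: -4171050 + 4030*√12545/7 ≈ -4.1066e+6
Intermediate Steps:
L(j) = -5 + 5*j (L(j) = 5*(j - 1*1) = 5*(j - 1) = 5*(-1 + j) = -5 + 5*j)
u = -√12545/7 (u = (-√((-97)² + 56²))/7 = (-√(9409 + 3136))/7 = (-√12545)/7 = -√12545/7 ≈ -16.001)
(u + L(208))*(26798 + (-8107 - 1*22721)) = (-√12545/7 + (-5 + 5*208))*(26798 + (-8107 - 1*22721)) = (-√12545/7 + (-5 + 1040))*(26798 + (-8107 - 22721)) = (-√12545/7 + 1035)*(26798 - 30828) = (1035 - √12545/7)*(-4030) = -4171050 + 4030*√12545/7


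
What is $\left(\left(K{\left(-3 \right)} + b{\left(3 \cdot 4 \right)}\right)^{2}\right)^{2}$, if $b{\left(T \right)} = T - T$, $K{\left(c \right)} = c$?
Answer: $81$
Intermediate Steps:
$b{\left(T \right)} = 0$
$\left(\left(K{\left(-3 \right)} + b{\left(3 \cdot 4 \right)}\right)^{2}\right)^{2} = \left(\left(-3 + 0\right)^{2}\right)^{2} = \left(\left(-3\right)^{2}\right)^{2} = 9^{2} = 81$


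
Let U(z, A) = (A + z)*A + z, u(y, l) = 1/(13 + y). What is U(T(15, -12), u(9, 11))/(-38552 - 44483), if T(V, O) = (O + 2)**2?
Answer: -50601/40188940 ≈ -0.0012591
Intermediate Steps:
T(V, O) = (2 + O)**2
U(z, A) = z + A*(A + z) (U(z, A) = A*(A + z) + z = z + A*(A + z))
U(T(15, -12), u(9, 11))/(-38552 - 44483) = ((2 - 12)**2 + (1/(13 + 9))**2 + (2 - 12)**2/(13 + 9))/(-38552 - 44483) = ((-10)**2 + (1/22)**2 + (-10)**2/22)/(-83035) = (100 + (1/22)**2 + (1/22)*100)*(-1/83035) = (100 + 1/484 + 50/11)*(-1/83035) = (50601/484)*(-1/83035) = -50601/40188940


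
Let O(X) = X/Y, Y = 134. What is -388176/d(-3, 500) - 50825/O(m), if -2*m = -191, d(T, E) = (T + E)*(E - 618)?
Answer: -399374444492/5600693 ≈ -71308.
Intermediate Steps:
d(T, E) = (-618 + E)*(E + T) (d(T, E) = (E + T)*(-618 + E) = (-618 + E)*(E + T))
m = 191/2 (m = -½*(-191) = 191/2 ≈ 95.500)
O(X) = X/134
-388176/d(-3, 500) - 50825/O(m) = -388176/(500² - 618*500 - 618*(-3) + 500*(-3)) - 50825/((1/134)*(191/2)) = -388176/(250000 - 309000 + 1854 - 1500) - 50825/191/268 = -388176/(-58646) - 50825*268/191 = -388176*(-1/58646) - 13621100/191 = 194088/29323 - 13621100/191 = -399374444492/5600693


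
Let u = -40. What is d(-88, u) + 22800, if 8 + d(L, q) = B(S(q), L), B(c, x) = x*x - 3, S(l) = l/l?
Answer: 30533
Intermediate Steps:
S(l) = 1
B(c, x) = -3 + x**2 (B(c, x) = x**2 - 3 = -3 + x**2)
d(L, q) = -11 + L**2 (d(L, q) = -8 + (-3 + L**2) = -11 + L**2)
d(-88, u) + 22800 = (-11 + (-88)**2) + 22800 = (-11 + 7744) + 22800 = 7733 + 22800 = 30533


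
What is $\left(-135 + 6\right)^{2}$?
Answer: $16641$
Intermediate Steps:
$\left(-135 + 6\right)^{2} = \left(-129\right)^{2} = 16641$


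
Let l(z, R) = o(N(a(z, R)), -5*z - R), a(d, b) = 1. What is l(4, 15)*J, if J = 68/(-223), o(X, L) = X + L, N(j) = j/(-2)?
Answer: 2414/223 ≈ 10.825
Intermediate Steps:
N(j) = -j/2 (N(j) = j*(-½) = -j/2)
o(X, L) = L + X
l(z, R) = -½ - R - 5*z (l(z, R) = (-5*z - R) - ½*1 = (-R - 5*z) - ½ = -½ - R - 5*z)
J = -68/223 (J = 68*(-1/223) = -68/223 ≈ -0.30493)
l(4, 15)*J = (-½ - 1*15 - 5*4)*(-68/223) = (-½ - 15 - 20)*(-68/223) = -71/2*(-68/223) = 2414/223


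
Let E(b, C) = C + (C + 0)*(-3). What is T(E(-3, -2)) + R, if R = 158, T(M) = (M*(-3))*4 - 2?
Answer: 108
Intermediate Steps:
E(b, C) = -2*C (E(b, C) = C + C*(-3) = C - 3*C = -2*C)
T(M) = -2 - 12*M (T(M) = -3*M*4 - 2 = -12*M - 2 = -2 - 12*M)
T(E(-3, -2)) + R = (-2 - (-24)*(-2)) + 158 = (-2 - 12*4) + 158 = (-2 - 48) + 158 = -50 + 158 = 108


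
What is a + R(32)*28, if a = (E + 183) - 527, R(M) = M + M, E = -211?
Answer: 1237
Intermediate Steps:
R(M) = 2*M
a = -555 (a = (-211 + 183) - 527 = -28 - 527 = -555)
a + R(32)*28 = -555 + (2*32)*28 = -555 + 64*28 = -555 + 1792 = 1237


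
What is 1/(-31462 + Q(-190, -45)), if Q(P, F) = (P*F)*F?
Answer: -1/416212 ≈ -2.4026e-6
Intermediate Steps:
Q(P, F) = P*F² (Q(P, F) = (F*P)*F = P*F²)
1/(-31462 + Q(-190, -45)) = 1/(-31462 - 190*(-45)²) = 1/(-31462 - 190*2025) = 1/(-31462 - 384750) = 1/(-416212) = -1/416212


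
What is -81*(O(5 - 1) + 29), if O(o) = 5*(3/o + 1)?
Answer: -12231/4 ≈ -3057.8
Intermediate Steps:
O(o) = 5 + 15/o (O(o) = 5*(1 + 3/o) = 5 + 15/o)
-81*(O(5 - 1) + 29) = -81*((5 + 15/(5 - 1)) + 29) = -81*((5 + 15/4) + 29) = -81*(35/4 + 29) = -81*151/4 = -12231/4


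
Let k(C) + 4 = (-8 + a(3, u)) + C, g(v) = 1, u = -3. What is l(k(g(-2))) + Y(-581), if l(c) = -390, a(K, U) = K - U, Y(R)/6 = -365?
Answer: -2580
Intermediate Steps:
Y(R) = -2190 (Y(R) = 6*(-365) = -2190)
k(C) = -6 + C (k(C) = -4 + ((-8 + (3 - 1*(-3))) + C) = -4 + ((-8 + (3 + 3)) + C) = -4 + ((-8 + 6) + C) = -4 + (-2 + C) = -6 + C)
l(k(g(-2))) + Y(-581) = -390 - 2190 = -2580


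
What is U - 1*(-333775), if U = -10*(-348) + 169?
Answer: 337424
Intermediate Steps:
U = 3649 (U = 3480 + 169 = 3649)
U - 1*(-333775) = 3649 - 1*(-333775) = 3649 + 333775 = 337424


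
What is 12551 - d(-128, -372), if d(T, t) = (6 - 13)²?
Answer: 12502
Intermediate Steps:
d(T, t) = 49 (d(T, t) = (-7)² = 49)
12551 - d(-128, -372) = 12551 - 1*49 = 12551 - 49 = 12502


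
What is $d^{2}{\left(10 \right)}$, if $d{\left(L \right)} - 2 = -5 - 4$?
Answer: $49$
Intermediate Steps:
$d{\left(L \right)} = -7$ ($d{\left(L \right)} = 2 - 9 = -7$)
$d^{2}{\left(10 \right)} = \left(-7\right)^{2} = 49$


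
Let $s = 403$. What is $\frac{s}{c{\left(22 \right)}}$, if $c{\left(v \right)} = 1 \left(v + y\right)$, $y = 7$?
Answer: $\frac{403}{29} \approx 13.897$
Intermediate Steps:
$c{\left(v \right)} = 7 + v$ ($c{\left(v \right)} = 1 \left(v + 7\right) = 1 \left(7 + v\right) = 7 + v$)
$\frac{s}{c{\left(22 \right)}} = \frac{403}{7 + 22} = \frac{403}{29}$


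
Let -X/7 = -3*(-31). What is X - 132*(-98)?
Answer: 12285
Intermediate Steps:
X = -651 (X = -(-21)*(-31) = -7*93 = -651)
X - 132*(-98) = -651 - 132*(-98) = -651 + 12936 = 12285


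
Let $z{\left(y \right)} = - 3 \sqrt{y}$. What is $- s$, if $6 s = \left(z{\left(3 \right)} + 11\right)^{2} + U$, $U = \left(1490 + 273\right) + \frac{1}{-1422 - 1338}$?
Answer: $- \frac{5274359}{16560} + 11 \sqrt{3} \approx -299.45$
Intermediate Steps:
$U = \frac{4865879}{2760}$ ($U = 1763 + \frac{1}{-2760} = 1763 - \frac{1}{2760} = \frac{4865879}{2760} \approx 1763.0$)
$s = \frac{4865879}{16560} + \frac{\left(11 - 3 \sqrt{3}\right)^{2}}{6}$ ($s = \frac{\left(- 3 \sqrt{3} + 11\right)^{2} + \frac{4865879}{2760}}{6} = \frac{\left(11 - 3 \sqrt{3}\right)^{2} + \frac{4865879}{2760}}{6} = \frac{\frac{4865879}{2760} + \left(11 - 3 \sqrt{3}\right)^{2}}{6} = \frac{4865879}{16560} + \frac{\left(11 - 3 \sqrt{3}\right)^{2}}{6} \approx 299.45$)
$- s = - (\frac{5274359}{16560} - 11 \sqrt{3}) = - \frac{5274359}{16560} + 11 \sqrt{3}$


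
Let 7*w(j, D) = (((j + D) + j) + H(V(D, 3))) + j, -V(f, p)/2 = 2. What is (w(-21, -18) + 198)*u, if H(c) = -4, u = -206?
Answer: -268006/7 ≈ -38287.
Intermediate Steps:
V(f, p) = -4 (V(f, p) = -2*2 = -4)
w(j, D) = -4/7 + D/7 + 3*j/7 (w(j, D) = ((((j + D) + j) - 4) + j)/7 = ((((D + j) + j) - 4) + j)/7 = (((D + 2*j) - 4) + j)/7 = ((-4 + D + 2*j) + j)/7 = (-4 + D + 3*j)/7 = -4/7 + D/7 + 3*j/7)
(w(-21, -18) + 198)*u = ((-4/7 + (⅐)*(-18) + (3/7)*(-21)) + 198)*(-206) = ((-4/7 - 18/7 - 9) + 198)*(-206) = (-85/7 + 198)*(-206) = (1301/7)*(-206) = -268006/7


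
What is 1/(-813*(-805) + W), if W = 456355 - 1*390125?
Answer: 1/720695 ≈ 1.3875e-6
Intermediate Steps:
W = 66230 (W = 456355 - 390125 = 66230)
1/(-813*(-805) + W) = 1/(-813*(-805) + 66230) = 1/(654465 + 66230) = 1/720695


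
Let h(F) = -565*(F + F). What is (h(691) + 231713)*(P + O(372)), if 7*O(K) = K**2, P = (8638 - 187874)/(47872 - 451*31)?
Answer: -858218161018188/79079 ≈ -1.0853e+10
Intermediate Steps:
h(F) = -1130*F
P = -179236/33891 (P = -179236/(47872 - 13981) = -179236/33891 ≈ -5.2886)
O(K) = K**2/7
(h(691) + 231713)*(P + O(372)) = (-1130*691 + 231713)*(-179236/33891 + (1/7)*372**2) = (-780830 + 231713)*(-179236/33891 + (1/7)*138384) = -549117*(-179236/33891 + 138384/7) = -549117*4688717492/237237 = -858218161018188/79079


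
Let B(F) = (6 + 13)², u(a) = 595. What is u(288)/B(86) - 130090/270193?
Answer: 113802345/97539673 ≈ 1.1667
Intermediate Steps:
B(F) = 361 (B(F) = 19² = 361)
u(288)/B(86) - 130090/270193 = 595/361 - 130090/270193 = 113802345/97539673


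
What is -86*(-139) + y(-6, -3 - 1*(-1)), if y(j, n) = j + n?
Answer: 11946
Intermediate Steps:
-86*(-139) + y(-6, -3 - 1*(-1)) = -86*(-139) + (-6 + (-3 - 1*(-1))) = 11954 + (-6 + (-3 + 1)) = 11954 + (-6 - 2) = 11954 - 8 = 11946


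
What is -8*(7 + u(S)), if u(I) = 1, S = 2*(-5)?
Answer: -64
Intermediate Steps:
S = -10
-8*(7 + u(S)) = -8*(7 + 1) = -8*8 = -64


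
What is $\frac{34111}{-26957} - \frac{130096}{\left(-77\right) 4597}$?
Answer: $- \frac{1223891241}{1363134619} \approx -0.89785$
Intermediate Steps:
$\frac{34111}{-26957} - \frac{130096}{\left(-77\right) 4597} = 34111 \left(- \frac{1}{26957}\right) - \frac{130096}{-353969} = - \frac{4873}{3851} - - \frac{130096}{353969} = - \frac{4873}{3851} + \frac{130096}{353969} = - \frac{1223891241}{1363134619}$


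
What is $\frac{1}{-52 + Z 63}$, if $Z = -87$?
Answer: $- \frac{1}{5533} \approx -0.00018073$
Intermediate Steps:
$\frac{1}{-52 + Z 63} = \frac{1}{-52 - 5481} = \frac{1}{-5533} = - \frac{1}{5533}$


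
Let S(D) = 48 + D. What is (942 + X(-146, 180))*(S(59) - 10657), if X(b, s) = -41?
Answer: -9505550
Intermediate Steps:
(942 + X(-146, 180))*(S(59) - 10657) = (942 - 41)*((48 + 59) - 10657) = 901*(107 - 10657) = 901*(-10550) = -9505550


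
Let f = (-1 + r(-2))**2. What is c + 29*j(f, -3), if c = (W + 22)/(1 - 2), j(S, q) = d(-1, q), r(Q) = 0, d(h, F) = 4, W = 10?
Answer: 84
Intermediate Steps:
f = 1 (f = (-1 + 0)**2 = (-1)**2 = 1)
j(S, q) = 4
c = -32 (c = (10 + 22)/(1 - 2) = 32/(-1) = 32*(-1) = -32)
c + 29*j(f, -3) = -32 + 29*4 = -32 + 116 = 84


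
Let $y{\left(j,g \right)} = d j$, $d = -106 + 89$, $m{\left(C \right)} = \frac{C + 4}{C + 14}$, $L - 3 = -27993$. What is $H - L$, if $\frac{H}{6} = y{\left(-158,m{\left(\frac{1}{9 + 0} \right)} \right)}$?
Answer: $44106$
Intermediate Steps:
$L = -27990$ ($L = 3 - 27993 = -27990$)
$m{\left(C \right)} = \frac{4 + C}{14 + C}$
$d = -17$
$y{\left(j,g \right)} = - 17 j$
$H = 16116$ ($H = 6 \left(\left(-17\right) \left(-158\right)\right) = 6 \cdot 2686 = 16116$)
$H - L = 16116 - -27990 = 16116 + 27990 = 44106$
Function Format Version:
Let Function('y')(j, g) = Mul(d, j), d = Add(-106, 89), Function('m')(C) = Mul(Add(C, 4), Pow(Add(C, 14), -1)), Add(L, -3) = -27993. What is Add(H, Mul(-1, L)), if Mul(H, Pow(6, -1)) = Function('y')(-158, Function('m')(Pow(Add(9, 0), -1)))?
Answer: 44106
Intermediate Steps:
L = -27990 (L = Add(3, -27993) = -27990)
Function('m')(C) = Mul(Pow(Add(14, C), -1), Add(4, C)) (Function('m')(C) = Mul(Add(4, C), Pow(Add(14, C), -1)) = Mul(Pow(Add(14, C), -1), Add(4, C)))
d = -17
Function('y')(j, g) = Mul(-17, j)
H = 16116 (H = Mul(6, Mul(-17, -158)) = Mul(6, 2686) = 16116)
Add(H, Mul(-1, L)) = Add(16116, Mul(-1, -27990)) = Add(16116, 27990) = 44106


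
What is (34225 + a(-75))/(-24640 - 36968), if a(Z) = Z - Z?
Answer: -34225/61608 ≈ -0.55553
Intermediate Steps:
a(Z) = 0
(34225 + a(-75))/(-24640 - 36968) = (34225 + 0)/(-24640 - 36968) = 34225/(-61608) = 34225*(-1/61608) = -34225/61608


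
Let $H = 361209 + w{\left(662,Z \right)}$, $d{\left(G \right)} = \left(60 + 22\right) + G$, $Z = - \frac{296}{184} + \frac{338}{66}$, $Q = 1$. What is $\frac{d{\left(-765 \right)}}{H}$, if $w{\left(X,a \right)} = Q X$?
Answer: $- \frac{683}{361871} \approx -0.0018874$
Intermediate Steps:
$Z = \frac{2666}{759}$ ($Z = \left(-296\right) \frac{1}{184} + 338 \cdot \frac{1}{66} = - \frac{37}{23} + \frac{169}{33} = \frac{2666}{759} \approx 3.5125$)
$w{\left(X,a \right)} = X$ ($w{\left(X,a \right)} = 1 X = X$)
$d{\left(G \right)} = 82 + G$
$H = 361871$ ($H = 361209 + 662 = 361871$)
$\frac{d{\left(-765 \right)}}{H} = \frac{82 - 765}{361871} = \left(-683\right) \frac{1}{361871} = - \frac{683}{361871}$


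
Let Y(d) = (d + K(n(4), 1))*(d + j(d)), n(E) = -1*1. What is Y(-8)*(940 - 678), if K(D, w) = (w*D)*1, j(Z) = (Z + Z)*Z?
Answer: -282960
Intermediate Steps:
n(E) = -1
j(Z) = 2*Z**2 (j(Z) = (2*Z)*Z = 2*Z**2)
K(D, w) = D*w (K(D, w) = (D*w)*1 = D*w)
Y(d) = (-1 + d)*(d + 2*d**2) (Y(d) = (d - 1*1)*(d + 2*d**2) = (d - 1)*(d + 2*d**2) = (-1 + d)*(d + 2*d**2))
Y(-8)*(940 - 678) = (-8*(-1 - 1*(-8) + 2*(-8)**2))*(940 - 678) = -8*(-1 + 8 + 2*64)*262 = -8*(-1 + 8 + 128)*262 = -8*135*262 = -1080*262 = -282960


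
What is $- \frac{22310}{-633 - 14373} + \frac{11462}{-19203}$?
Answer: $\frac{42736693}{48026703} \approx 0.88985$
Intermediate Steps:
$- \frac{22310}{-633 - 14373} + \frac{11462}{-19203} = - \frac{22310}{-15006} + 11462 \left(- \frac{1}{19203}\right) = \left(-22310\right) \left(- \frac{1}{15006}\right) - \frac{11462}{19203} = \frac{11155}{7503} - \frac{11462}{19203} = \frac{42736693}{48026703}$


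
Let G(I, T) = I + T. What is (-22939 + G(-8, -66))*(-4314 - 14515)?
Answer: 433311777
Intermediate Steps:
(-22939 + G(-8, -66))*(-4314 - 14515) = (-22939 + (-8 - 66))*(-4314 - 14515) = (-22939 - 74)*(-18829) = -23013*(-18829) = 433311777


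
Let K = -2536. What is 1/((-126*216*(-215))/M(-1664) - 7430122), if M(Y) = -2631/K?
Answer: -877/1569799714 ≈ -5.5867e-7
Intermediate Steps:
M(Y) = 2631/2536 (M(Y) = -2631/(-2536) = -2631*(-1/2536) = 2631/2536)
1/((-126*216*(-215))/M(-1664) - 7430122) = 1/((-126*216*(-215))/(2631/2536) - 7430122) = 1/(-27216*(-215)*(2536/2631) - 7430122) = 1/(5851440*(2536/2631) - 7430122) = 1/(4946417280/877 - 7430122) = 1/(-1569799714/877) = -877/1569799714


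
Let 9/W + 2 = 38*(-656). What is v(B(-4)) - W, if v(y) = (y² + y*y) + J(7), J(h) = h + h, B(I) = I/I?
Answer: 44321/2770 ≈ 16.000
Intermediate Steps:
B(I) = 1
J(h) = 2*h
W = -1/2770 (W = 9/(-2 + 38*(-656)) = 9/(-2 - 24928) = 9/(-24930) = 9*(-1/24930) = -1/2770 ≈ -0.00036101)
v(y) = 14 + 2*y² (v(y) = (y² + y*y) + 2*7 = (y² + y²) + 14 = 2*y² + 14 = 14 + 2*y²)
v(B(-4)) - W = (14 + 2*1²) - 1*(-1/2770) = (14 + 2*1) + 1/2770 = (14 + 2) + 1/2770 = 16 + 1/2770 = 44321/2770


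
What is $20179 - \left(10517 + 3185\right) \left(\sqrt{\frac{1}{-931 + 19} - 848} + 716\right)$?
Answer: $-9790453 - \frac{6851 i \sqrt{44082489}}{114} \approx -9.7904 \cdot 10^{6} - 3.9901 \cdot 10^{5} i$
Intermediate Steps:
$20179 - \left(10517 + 3185\right) \left(\sqrt{\frac{1}{-931 + 19} - 848} + 716\right) = 20179 - 13702 \left(\sqrt{\frac{1}{-912} - 848} + 716\right) = 20179 - 13702 \left(\sqrt{- \frac{1}{912} - 848} + 716\right) = 20179 - 13702 \left(\sqrt{- \frac{773377}{912}} + 716\right) = 20179 - 13702 \left(\frac{i \sqrt{44082489}}{228} + 716\right) = 20179 - 13702 \left(716 + \frac{i \sqrt{44082489}}{228}\right) = 20179 - \left(9810632 + \frac{6851 i \sqrt{44082489}}{114}\right) = -9790453 - \frac{6851 i \sqrt{44082489}}{114}$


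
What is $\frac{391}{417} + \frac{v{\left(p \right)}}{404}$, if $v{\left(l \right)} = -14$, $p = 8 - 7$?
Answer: $\frac{76063}{84234} \approx 0.903$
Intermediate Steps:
$p = 1$ ($p = 8 - 7 = 1$)
$\frac{391}{417} + \frac{v{\left(p \right)}}{404} = \frac{391}{417} - \frac{14}{404} = 391 \cdot \frac{1}{417} - \frac{7}{202} = \frac{391}{417} - \frac{7}{202} = \frac{76063}{84234}$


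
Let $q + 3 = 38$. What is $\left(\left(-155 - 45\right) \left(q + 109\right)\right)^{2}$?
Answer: $829440000$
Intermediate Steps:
$q = 35$ ($q = -3 + 38 = 35$)
$\left(\left(-155 - 45\right) \left(q + 109\right)\right)^{2} = \left(\left(-155 - 45\right) \left(35 + 109\right)\right)^{2} = \left(\left(-200\right) 144\right)^{2} = \left(-28800\right)^{2} = 829440000$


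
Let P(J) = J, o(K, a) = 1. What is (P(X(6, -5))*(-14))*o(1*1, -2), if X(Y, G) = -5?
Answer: 70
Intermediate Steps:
(P(X(6, -5))*(-14))*o(1*1, -2) = -5*(-14)*1 = 70*1 = 70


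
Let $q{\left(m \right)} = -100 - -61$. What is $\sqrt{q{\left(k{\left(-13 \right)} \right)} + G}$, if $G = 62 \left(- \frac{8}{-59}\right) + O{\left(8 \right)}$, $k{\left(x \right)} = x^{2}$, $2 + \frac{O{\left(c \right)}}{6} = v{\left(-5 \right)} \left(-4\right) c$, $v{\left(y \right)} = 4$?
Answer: $\frac{5 i \sqrt{112867}}{59} \approx 28.471 i$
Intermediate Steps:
$O{\left(c \right)} = -12 - 96 c$ ($O{\left(c \right)} = -12 + 6 \cdot 4 \left(-4\right) c = -12 + 6 \left(- 16 c\right) = -12 - 96 c$)
$q{\left(m \right)} = -39$ ($q{\left(m \right)} = -100 + 61 = -39$)
$G = - \frac{45524}{59}$ ($G = 62 \left(- \frac{8}{-59}\right) - 780 = 62 \left(\left(-8\right) \left(- \frac{1}{59}\right)\right) - 780 = 62 \cdot \frac{8}{59} - 780 = \frac{496}{59} - 780 = - \frac{45524}{59} \approx -771.59$)
$\sqrt{q{\left(k{\left(-13 \right)} \right)} + G} = \sqrt{-39 - \frac{45524}{59}} = \sqrt{- \frac{47825}{59}} = \frac{5 i \sqrt{112867}}{59}$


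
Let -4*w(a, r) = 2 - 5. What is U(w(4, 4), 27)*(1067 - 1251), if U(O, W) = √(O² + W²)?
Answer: -138*√1297 ≈ -4969.9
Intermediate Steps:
w(a, r) = ¾ (w(a, r) = -(2 - 5)/4 = -¼*(-3) = ¾)
U(w(4, 4), 27)*(1067 - 1251) = √((¾)² + 27²)*(1067 - 1251) = √(9/16 + 729)*(-184) = √(11673/16)*(-184) = (3*√1297/4)*(-184) = -138*√1297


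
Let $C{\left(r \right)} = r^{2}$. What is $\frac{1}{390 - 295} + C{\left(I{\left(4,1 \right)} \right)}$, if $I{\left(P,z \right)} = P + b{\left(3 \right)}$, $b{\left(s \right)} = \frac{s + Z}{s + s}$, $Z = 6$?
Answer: $\frac{11499}{380} \approx 30.261$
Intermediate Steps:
$b{\left(s \right)} = \frac{6 + s}{2 s}$ ($b{\left(s \right)} = \frac{s + 6}{s + s} = \frac{6 + s}{2 s}$)
$I{\left(P,z \right)} = \frac{3}{2} + P$ ($I{\left(P,z \right)} = P + \frac{6 + 3}{2 \cdot 3} = P + \frac{1}{2} \cdot \frac{1}{3} \cdot 9 = P + \frac{3}{2} = \frac{3}{2} + P$)
$\frac{1}{390 - 295} + C{\left(I{\left(4,1 \right)} \right)} = \frac{1}{390 - 295} + \left(\frac{3}{2} + 4\right)^{2} = \frac{1}{95} + \left(\frac{11}{2}\right)^{2} = \frac{1}{95} + \frac{121}{4} = \frac{11499}{380}$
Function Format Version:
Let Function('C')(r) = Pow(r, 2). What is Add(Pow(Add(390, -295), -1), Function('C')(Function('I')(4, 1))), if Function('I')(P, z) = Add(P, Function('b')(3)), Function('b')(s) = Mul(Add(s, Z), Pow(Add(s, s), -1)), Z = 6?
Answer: Rational(11499, 380) ≈ 30.261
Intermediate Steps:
Function('b')(s) = Mul(Rational(1, 2), Pow(s, -1), Add(6, s)) (Function('b')(s) = Mul(Add(s, 6), Pow(Add(s, s), -1)) = Mul(Add(6, s), Pow(Mul(2, s), -1)) = Mul(Add(6, s), Mul(Rational(1, 2), Pow(s, -1))) = Mul(Rational(1, 2), Pow(s, -1), Add(6, s)))
Function('I')(P, z) = Add(Rational(3, 2), P) (Function('I')(P, z) = Add(P, Mul(Rational(1, 2), Pow(3, -1), Add(6, 3))) = Add(P, Mul(Rational(1, 2), Rational(1, 3), 9)) = Add(P, Rational(3, 2)) = Add(Rational(3, 2), P))
Add(Pow(Add(390, -295), -1), Function('C')(Function('I')(4, 1))) = Add(Pow(Add(390, -295), -1), Pow(Add(Rational(3, 2), 4), 2)) = Add(Pow(95, -1), Pow(Rational(11, 2), 2)) = Add(Rational(1, 95), Rational(121, 4)) = Rational(11499, 380)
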